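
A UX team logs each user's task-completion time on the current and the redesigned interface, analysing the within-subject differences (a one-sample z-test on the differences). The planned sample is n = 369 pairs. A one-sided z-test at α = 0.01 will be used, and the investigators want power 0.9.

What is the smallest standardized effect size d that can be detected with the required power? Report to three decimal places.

d ≈ 0.188

Required noncentrality: δ = z_{0.01} + z_{0.10} = 2.326 + 1.282 = 3.608.
δ = d·√n ⇒ d = δ/√n = 3.608/√369 = 0.1878.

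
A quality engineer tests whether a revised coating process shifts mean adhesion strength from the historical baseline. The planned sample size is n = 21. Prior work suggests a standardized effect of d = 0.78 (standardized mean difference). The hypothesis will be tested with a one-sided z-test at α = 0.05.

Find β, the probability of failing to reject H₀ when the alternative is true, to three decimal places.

Noncentrality parameter: δ = d·√n = 0.78 × √21 = 3.5744
One-sided α = 0.05 → critical value z_{0.05} = 1.645.
Power = Φ(δ − 1.645) = Φ(1.930) = 0.9732.
Type II error: β = 1 − power = 1 − 0.9732 = 0.0268.

β ≈ 0.027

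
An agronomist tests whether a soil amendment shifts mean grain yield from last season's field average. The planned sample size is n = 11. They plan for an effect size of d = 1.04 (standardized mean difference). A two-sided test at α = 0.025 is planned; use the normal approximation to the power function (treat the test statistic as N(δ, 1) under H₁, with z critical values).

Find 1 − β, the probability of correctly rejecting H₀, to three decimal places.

Power ≈ 0.886

Noncentrality parameter: λ = d·√n = 1.04 × √11 = 3.4493
Critical value for a two-sided test at α = 0.025: z_{α/2} = 2.241.
Power = Φ(λ − 2.241) + Φ(−λ − 2.241) = Φ(1.208) + Φ(-5.691) = 0.8865 + 0.0000 = 0.8865.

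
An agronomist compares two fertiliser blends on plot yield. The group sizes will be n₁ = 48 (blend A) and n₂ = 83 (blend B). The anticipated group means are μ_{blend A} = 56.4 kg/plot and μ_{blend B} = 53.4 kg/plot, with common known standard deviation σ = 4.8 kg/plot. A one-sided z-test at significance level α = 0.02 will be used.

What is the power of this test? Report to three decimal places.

Standardized effect: d = |μ_{blend A} − μ_{blend B}| / σ = |56.4 − 53.4| / 4.8 = 0.6250
Noncentrality parameter: δ = d / √(1/n₁ + 1/n₂) = 0.6250 / √(1/48 + 1/83) = 3.4467
One-sided α = 0.02 → critical value z_{0.02} = 2.054.
Power = P(Z > 2.054 − δ) = Φ(1.393) = 0.9182.

Power ≈ 0.918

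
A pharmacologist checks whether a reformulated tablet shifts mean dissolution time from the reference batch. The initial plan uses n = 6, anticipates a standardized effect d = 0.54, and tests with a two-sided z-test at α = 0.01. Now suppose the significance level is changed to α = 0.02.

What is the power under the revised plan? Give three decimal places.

δ = d·√n = 0.54 × √6 = 1.3227 (unchanged). New critical value: z_{0.01} = 2.326.
Revised power = Φ(δ − 2.326) + Φ(−δ − 2.326) = Φ(-1.004) + Φ(-3.649) = 0.1578 + 0.0001 = 0.1579.

Power ≈ 0.158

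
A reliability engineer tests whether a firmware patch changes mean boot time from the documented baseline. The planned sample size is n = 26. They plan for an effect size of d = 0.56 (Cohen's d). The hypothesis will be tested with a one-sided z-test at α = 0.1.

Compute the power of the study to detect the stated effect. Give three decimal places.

Noncentrality parameter: δ = d·√n = 0.56 × √26 = 2.8555
Critical value for a one-sided test at α = 0.1: z_α = 1.282.
Power = P(Z > 1.282 − δ) = Φ(1.574) = 0.9422.

Power ≈ 0.942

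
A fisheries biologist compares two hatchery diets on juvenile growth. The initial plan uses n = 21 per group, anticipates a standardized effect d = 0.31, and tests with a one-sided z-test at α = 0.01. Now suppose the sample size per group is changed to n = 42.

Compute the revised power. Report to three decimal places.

With n = 42 per group: δ = d·√(n/2) = 0.31 × √(42/2) = 1.4206. Critical value z_{0.01} = 2.326.
Revised power = P(Z > 2.326 − δ) = Φ(-0.906) = 0.1825.

Power ≈ 0.183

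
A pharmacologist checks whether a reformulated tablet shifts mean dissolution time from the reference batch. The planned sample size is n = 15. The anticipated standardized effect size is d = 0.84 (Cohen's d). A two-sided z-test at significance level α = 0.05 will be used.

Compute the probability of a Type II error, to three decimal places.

Noncentrality parameter: δ = d·√n = 0.84 × √15 = 3.2533
Critical value for a two-sided test at α = 0.05: z_{α/2} = 1.960.
Power = Φ(δ − 1.960) + Φ(−δ − 1.960) = Φ(1.293) + Φ(-5.213) = 0.9021 + 0.0000 = 0.9021.
Type II error: β = 1 − power = 1 − 0.9021 = 0.0979.

β ≈ 0.098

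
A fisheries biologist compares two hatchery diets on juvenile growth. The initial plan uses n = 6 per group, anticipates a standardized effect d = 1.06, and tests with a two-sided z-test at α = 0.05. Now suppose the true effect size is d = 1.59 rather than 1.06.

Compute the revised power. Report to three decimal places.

With d = 1.59: δ = d·√(n/2) = 1.59 × √(6/2) = 2.7540. Critical value z_{0.025} = 1.960.
Revised power = Φ(δ − 1.960) + Φ(−δ − 1.960) = Φ(0.794) + Φ(-4.714) = 0.7864 + 0.0000 = 0.7864.

Power ≈ 0.786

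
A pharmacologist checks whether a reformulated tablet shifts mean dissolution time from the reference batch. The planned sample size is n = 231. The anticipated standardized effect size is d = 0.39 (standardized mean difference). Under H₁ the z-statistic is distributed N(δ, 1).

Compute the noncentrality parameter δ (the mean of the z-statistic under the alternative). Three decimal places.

δ ≈ 5.927

The noncentrality parameter scales effect size by the design's sample-size factor: δ = d·√n = 0.39 × √231 = 5.9275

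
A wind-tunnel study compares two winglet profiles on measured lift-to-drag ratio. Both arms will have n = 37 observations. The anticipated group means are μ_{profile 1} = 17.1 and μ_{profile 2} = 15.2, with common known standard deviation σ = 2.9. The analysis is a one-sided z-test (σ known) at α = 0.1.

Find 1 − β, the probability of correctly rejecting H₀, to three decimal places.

Standardized effect: d = |μ_{profile 1} − μ_{profile 2}| / σ = |17.1 − 15.2| / 2.9 = 0.6552
Noncentrality parameter: δ = d·√(n/2) = 0.6552 × √(37/2) = 2.8180
Critical value for a one-sided test at α = 0.1: z_α = 1.282.
Power = Φ(δ − 1.282) = Φ(1.536) = 0.9378.

Power ≈ 0.938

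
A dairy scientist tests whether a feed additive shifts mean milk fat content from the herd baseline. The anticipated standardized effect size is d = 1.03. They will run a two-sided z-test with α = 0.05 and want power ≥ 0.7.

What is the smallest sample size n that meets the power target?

n = 6

For power 0.7 need Φ(δ − z_{0.025}) = 0.7, so δ = z_{0.025} + z_{0.30} = 1.960 + 0.524 = 2.484.
(For δ > 0 the lower-tail rejection region contributes negligibly to power, so the one-term inversion is standard.)
δ = d·√n ⇒ n = (δ/d)² = (2.484 / 1.03)² = 5.82.
Rounding up, n = 6.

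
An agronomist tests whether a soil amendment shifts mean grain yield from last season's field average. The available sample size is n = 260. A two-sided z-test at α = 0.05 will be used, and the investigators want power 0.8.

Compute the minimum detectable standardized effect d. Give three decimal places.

d ≈ 0.174

Need Φ(δ − 1.960) = 0.8, so δ = 1.960 + 0.842 = 2.802.
(Lower-tail contribution to power is negligible for δ > 0.)
δ = d·√n ⇒ d = δ/√n = 2.802/√260 = 0.1737.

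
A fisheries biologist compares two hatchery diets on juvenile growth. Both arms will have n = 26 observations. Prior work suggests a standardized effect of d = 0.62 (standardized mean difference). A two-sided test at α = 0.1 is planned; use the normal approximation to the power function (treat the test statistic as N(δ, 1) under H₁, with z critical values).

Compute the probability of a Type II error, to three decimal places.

Noncentrality parameter: δ = d·√(n/2) = 0.62 × √(26/2) = 2.2354
Two-sided α = 0.1 → critical value z_{0.05} = 1.645.
Power = Φ(δ − 1.645) + Φ(−δ − 1.645) = Φ(0.591) + Φ(-3.880) = 0.7226 + 0.0001 = 0.7227.
Type II error: β = 1 − power = 1 − 0.7227 = 0.2773.

β ≈ 0.277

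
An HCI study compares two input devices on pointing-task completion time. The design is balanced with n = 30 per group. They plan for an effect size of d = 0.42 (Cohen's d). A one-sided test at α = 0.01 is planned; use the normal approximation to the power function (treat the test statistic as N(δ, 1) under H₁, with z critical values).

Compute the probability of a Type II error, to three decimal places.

Noncentrality parameter: δ = d·√(n/2) = 0.42 × √(30/2) = 1.6267
One-sided α = 0.01 → critical value z_{0.01} = 2.326.
Power = P(Z > 2.326 − δ) = Φ(-0.700) = 0.2421.
Type II error: β = 1 − power = 1 − 0.2421 = 0.7579.

β ≈ 0.758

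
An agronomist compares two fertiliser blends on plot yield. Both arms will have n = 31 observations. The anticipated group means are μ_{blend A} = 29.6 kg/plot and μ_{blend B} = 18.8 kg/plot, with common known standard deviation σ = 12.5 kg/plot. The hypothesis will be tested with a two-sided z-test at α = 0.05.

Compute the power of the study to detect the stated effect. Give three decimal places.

Power ≈ 0.925

Standardized effect: d = |μ_{blend A} − μ_{blend B}| / σ = |29.6 − 18.8| / 12.5 = 0.8640
Noncentrality parameter: δ = d·√(n/2) = 0.8640 × √(31/2) = 3.4016
Critical value for a two-sided test at α = 0.05: z_{α/2} = 1.960.
Power = Φ(δ − 1.960) + Φ(−δ − 1.960) = Φ(1.442) + Φ(-5.362) = 0.9253 + 0.0000 = 0.9253.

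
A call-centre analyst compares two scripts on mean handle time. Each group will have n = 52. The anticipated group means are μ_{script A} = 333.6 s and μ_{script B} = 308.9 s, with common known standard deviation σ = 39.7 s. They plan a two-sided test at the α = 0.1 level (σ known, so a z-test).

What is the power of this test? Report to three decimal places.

Standardized effect: d = |μ_{script A} − μ_{script B}| / σ = |333.6 − 308.9| / 39.7 = 0.6222
Noncentrality parameter: δ = d·√(n/2) = 0.6222 × √(52/2) = 3.1724
Two-sided α = 0.1 → critical value z_{0.05} = 1.645.
Power = Φ(δ − 1.645) + Φ(−δ − 1.645) = Φ(1.528) + Φ(-4.817) = 0.9367 + 0.0000 = 0.9367.

Power ≈ 0.937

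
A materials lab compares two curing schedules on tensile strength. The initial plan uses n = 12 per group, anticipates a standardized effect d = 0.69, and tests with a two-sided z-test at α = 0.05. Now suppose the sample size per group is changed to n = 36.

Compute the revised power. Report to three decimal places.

Power ≈ 0.833

With n = 36 per group: δ = d·√(n/2) = 0.69 × √(36/2) = 2.9274. Critical value z_{0.025} = 1.960.
Revised power = Φ(δ − 1.960) + Φ(−δ − 1.960) = Φ(0.967) + Φ(-4.887) = 0.8333 + 0.0000 = 0.8333.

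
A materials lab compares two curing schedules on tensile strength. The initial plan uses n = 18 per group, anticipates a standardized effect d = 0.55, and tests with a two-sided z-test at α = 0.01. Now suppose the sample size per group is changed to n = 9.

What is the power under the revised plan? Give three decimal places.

With n = 9 per group: δ = d·√(n/2) = 0.55 × √(9/2) = 1.1667. Critical value z_{0.005} = 2.576.
Revised power = Φ(δ − 2.576) + Φ(−δ − 2.576) = Φ(-1.409) + Φ(-3.743) = 0.0794 + 0.0001 = 0.0795.

Power ≈ 0.079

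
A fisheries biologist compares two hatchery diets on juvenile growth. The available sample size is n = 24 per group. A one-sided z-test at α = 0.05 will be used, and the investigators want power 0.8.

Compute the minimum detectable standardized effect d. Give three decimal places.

Need Φ(δ − 1.645) = 0.8, so δ = 1.645 + 0.842 = 2.486.
δ = d·√(n/2) ⇒ d = δ/√(n/2) = 2.486/√(24/2) = 0.7178.

d ≈ 0.718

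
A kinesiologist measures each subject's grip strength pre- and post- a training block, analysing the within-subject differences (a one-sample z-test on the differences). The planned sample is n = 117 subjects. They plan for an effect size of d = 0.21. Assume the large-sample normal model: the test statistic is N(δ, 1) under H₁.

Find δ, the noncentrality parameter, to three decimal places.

The noncentrality parameter scales effect size by the design's sample-size factor: δ = d·√n = 0.21 × √117 = 2.2715

δ ≈ 2.271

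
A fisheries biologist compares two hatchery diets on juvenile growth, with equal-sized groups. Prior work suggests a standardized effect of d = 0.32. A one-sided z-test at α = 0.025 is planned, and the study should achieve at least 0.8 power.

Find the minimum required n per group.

n = 154 per group

Set Φ(δ − 1.960) = 0.8; then δ − 1.960 = Φ⁻¹(0.8) = 0.842, giving δ = 2.802.
δ = d·√(n/2) ⇒ n = 2(δ/d)² = 2 × (2.802 / 0.32)² = 153.30.
Rounding up, n = 154 per group.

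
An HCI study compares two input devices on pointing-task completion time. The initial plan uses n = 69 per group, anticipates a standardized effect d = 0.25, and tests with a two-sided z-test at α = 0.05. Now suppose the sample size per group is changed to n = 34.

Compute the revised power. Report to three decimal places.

With n = 34 per group: δ = d·√(n/2) = 0.25 × √(34/2) = 1.0308. Critical value z_{0.025} = 1.960.
Revised power = Φ(δ − 1.960) + Φ(−δ − 1.960) = Φ(-0.929) + Φ(-2.991) = 0.1764 + 0.0014 = 0.1778.

Power ≈ 0.178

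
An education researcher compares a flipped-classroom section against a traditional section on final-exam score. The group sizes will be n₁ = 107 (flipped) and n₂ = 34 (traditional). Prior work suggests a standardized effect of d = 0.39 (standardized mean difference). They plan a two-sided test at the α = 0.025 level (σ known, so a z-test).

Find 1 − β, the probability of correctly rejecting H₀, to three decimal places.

Power ≈ 0.397

Noncentrality parameter: δ = d / √(1/n₁ + 1/n₂) = 0.39 / √(1/107 + 1/34) = 1.9810
Two-sided α = 0.025 → critical value z_{0.0125} = 2.241.
Power = Φ(δ − 2.241) + Φ(−δ − 2.241) = Φ(-0.260) + Φ(-4.222) = 0.3973 + 0.0000 = 0.3973.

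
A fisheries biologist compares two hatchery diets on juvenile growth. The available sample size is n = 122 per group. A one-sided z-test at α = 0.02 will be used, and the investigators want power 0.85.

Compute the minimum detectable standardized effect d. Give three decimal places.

d ≈ 0.396

Required noncentrality: δ = z_{0.02} + z_{0.15} = 2.054 + 1.036 = 3.090.
δ = d·√(n/2) ⇒ d = δ/√(n/2) = 3.090/√(122/2) = 0.3957.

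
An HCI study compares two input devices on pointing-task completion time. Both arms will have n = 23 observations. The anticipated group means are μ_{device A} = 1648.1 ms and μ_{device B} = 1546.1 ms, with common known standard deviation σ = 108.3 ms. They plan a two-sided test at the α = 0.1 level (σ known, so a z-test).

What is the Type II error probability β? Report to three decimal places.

Standardized effect: d = |μ_{device A} − μ_{device B}| / σ = |1648.1 − 1546.1| / 108.3 = 0.9418
Noncentrality parameter: δ = d·√(n/2) = 0.9418 × √(23/2) = 3.1939
Critical value for a two-sided test at α = 0.1: z_{α/2} = 1.645.
Power = Φ(δ − 1.645) + Φ(−δ − 1.645) = Φ(1.549) + Φ(-4.839) = 0.9393 + 0.0000 = 0.9393.
Type II error: β = 1 − power = 1 − 0.9393 = 0.0607.

β ≈ 0.061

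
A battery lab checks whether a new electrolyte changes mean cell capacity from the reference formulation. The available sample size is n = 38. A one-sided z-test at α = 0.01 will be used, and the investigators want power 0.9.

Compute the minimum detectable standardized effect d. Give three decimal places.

d ≈ 0.585

Required noncentrality: δ = z_{0.01} + z_{0.10} = 2.326 + 1.282 = 3.608.
δ = d·√n ⇒ d = δ/√n = 3.608/√38 = 0.5853.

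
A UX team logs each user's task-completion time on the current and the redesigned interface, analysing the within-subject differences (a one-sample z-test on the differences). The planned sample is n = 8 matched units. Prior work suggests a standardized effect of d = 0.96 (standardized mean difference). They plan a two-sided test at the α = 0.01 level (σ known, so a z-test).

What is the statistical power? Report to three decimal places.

Noncentrality parameter: δ = d·√n = 0.96 × √8 = 2.7153
Critical value for a two-sided test at α = 0.01: z_{α/2} = 2.576.
Power = Φ(δ − 2.576) + Φ(−δ − 2.576) = Φ(0.139) + Φ(-5.291) = 0.5555 + 0.0000 = 0.5555.

Power ≈ 0.555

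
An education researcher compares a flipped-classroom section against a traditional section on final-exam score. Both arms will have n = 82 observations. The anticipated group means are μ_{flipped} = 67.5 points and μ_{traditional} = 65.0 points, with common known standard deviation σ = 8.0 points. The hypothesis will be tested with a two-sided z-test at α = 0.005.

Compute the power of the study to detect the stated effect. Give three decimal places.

Standardized effect: d = |μ_{flipped} − μ_{traditional}| / σ = |67.5 − 65.0| / 8.0 = 0.3125
Noncentrality parameter: δ = d·√(n/2) = 0.3125 × √(82/2) = 2.0010
Two-sided α = 0.005 → critical value z_{0.0025} = 2.807.
Power = Φ(δ − 2.807) + Φ(−δ − 2.807) = Φ(-0.806) + Φ(-4.808) = 0.2101 + 0.0000 = 0.2101.

Power ≈ 0.210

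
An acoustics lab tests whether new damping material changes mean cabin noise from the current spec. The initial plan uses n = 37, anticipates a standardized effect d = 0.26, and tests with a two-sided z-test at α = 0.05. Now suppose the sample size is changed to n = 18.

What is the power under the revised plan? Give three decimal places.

With n = 18: δ = d·√n = 0.26 × √18 = 1.1031. Critical value z_{0.025} = 1.960.
Revised power = Φ(δ − 1.960) + Φ(−δ − 1.960) = Φ(-0.857) + Φ(-3.063) = 0.1958 + 0.0011 = 0.1969.

Power ≈ 0.197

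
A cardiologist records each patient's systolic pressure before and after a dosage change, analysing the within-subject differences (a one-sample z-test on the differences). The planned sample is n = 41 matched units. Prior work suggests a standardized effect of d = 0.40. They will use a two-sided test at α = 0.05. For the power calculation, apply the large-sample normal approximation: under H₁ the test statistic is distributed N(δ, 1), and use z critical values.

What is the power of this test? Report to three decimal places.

Power ≈ 0.726

Noncentrality parameter: δ = d·√n = 0.40 × √41 = 2.5612
Two-sided α = 0.05 → critical value z_{0.025} = 1.960.
Power = Φ(δ − 1.960) + Φ(−δ − 1.960) = Φ(0.601) + Φ(-4.521) = 0.7262 + 0.0000 = 0.7262.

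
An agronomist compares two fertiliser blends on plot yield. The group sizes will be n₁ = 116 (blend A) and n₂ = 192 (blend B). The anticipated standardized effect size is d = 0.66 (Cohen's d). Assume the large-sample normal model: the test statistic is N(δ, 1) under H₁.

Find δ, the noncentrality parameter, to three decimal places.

δ ≈ 5.612

The noncentrality parameter scales effect size by the design's sample-size factor: δ = d / √(1/n₁ + 1/n₂) = 0.66 / √(1/116 + 1/192) = 5.6124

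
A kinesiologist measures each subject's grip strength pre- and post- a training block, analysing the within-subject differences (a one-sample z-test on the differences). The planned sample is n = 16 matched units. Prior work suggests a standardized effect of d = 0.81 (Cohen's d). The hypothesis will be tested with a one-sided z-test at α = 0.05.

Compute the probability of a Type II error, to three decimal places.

Noncentrality parameter: δ = d·√n = 0.81 × √16 = 3.2400
Critical value for a one-sided test at α = 0.05: z_α = 1.645.
Power = Φ(δ − 1.645) = Φ(1.595) = 0.9447.
Type II error: β = 1 − power = 1 − 0.9447 = 0.0553.

β ≈ 0.055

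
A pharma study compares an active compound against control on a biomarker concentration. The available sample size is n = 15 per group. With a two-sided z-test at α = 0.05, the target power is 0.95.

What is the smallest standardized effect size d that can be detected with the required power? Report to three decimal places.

d ≈ 1.316

Required noncentrality: δ = z_{0.025} + z_{0.05} = 1.960 + 1.645 = 3.605.
(The second rejection-region term Φ(−δ − z_{α/2}) is negligible and dropped.)
δ = d·√(n/2) ⇒ d = δ/√(n/2) = 3.605/√(15/2) = 1.3163.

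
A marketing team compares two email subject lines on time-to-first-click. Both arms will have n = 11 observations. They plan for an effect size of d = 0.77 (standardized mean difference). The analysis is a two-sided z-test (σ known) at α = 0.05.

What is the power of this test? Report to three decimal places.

Power ≈ 0.439

Noncentrality parameter: δ = d·√(n/2) = 0.77 × √(11/2) = 1.8058
Two-sided α = 0.05 → critical value z_{0.025} = 1.960.
Power = Φ(δ − 1.960) + Φ(−δ − 1.960) = Φ(-0.154) + Φ(-3.766) = 0.4387 + 0.0001 = 0.4388.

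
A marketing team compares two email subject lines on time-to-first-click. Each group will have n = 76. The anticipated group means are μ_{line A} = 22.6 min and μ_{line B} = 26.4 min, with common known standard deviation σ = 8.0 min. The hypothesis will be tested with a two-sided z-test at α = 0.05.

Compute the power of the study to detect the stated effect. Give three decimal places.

Standardized effect: d = |μ_{line A} − μ_{line B}| / σ = |22.6 − 26.4| / 8.0 = 0.4750
Noncentrality parameter: δ = d·√(n/2) = 0.4750 × √(76/2) = 2.9281
Critical value for a two-sided test at α = 0.05: z_{α/2} = 1.960.
Power = Φ(δ − 1.960) + Φ(−δ − 1.960) = Φ(0.968) + Φ(-4.888) = 0.8335 + 0.0000 = 0.8335.

Power ≈ 0.834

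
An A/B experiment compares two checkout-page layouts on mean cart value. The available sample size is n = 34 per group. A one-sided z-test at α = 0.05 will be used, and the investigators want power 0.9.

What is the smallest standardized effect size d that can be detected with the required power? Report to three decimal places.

Need Φ(δ − 1.645) = 0.9, so δ = 1.645 + 1.282 = 2.926.
δ = d·√(n/2) ⇒ d = δ/√(n/2) = 2.926/√(34/2) = 0.7098.

d ≈ 0.710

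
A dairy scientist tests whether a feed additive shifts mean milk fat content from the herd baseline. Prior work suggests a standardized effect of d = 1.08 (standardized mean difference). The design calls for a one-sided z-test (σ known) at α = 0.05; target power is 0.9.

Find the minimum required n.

n = 8

For power 0.9 need Φ(δ − z_{0.05}) = 0.9, so δ = z_{0.05} + z_{0.10} = 1.645 + 1.282 = 2.926.
δ = d·√n ⇒ n = (δ/d)² = (2.926 / 1.08)² = 7.34.
Round up to the next whole unit.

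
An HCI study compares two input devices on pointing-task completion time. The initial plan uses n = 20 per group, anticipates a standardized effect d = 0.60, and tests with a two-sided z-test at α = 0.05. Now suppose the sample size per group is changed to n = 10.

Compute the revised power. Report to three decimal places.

Power ≈ 0.269

With n = 10 per group: δ = d·√(n/2) = 0.60 × √(10/2) = 1.3416. Critical value z_{0.025} = 1.960.
Revised power = Φ(δ − 1.960) + Φ(−δ − 1.960) = Φ(-0.618) + Φ(-3.302) = 0.2682 + 0.0005 = 0.2687.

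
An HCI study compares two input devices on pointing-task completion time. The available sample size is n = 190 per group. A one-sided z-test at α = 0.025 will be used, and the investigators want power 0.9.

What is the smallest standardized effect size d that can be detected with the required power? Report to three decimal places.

d ≈ 0.333

Need Φ(δ − 1.960) = 0.9, so δ = 1.960 + 1.282 = 3.242.
δ = d·√(n/2) ⇒ d = δ/√(n/2) = 3.242/√(190/2) = 0.3326.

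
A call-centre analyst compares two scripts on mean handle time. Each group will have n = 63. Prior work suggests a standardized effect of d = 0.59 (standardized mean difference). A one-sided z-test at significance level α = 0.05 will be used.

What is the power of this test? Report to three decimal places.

Noncentrality parameter: δ = d·√(n/2) = 0.59 × √(63/2) = 3.3114
Critical value for a one-sided test at α = 0.05: z_α = 1.645.
Power = Φ(δ − 1.645) = Φ(1.667) = 0.9522.

Power ≈ 0.952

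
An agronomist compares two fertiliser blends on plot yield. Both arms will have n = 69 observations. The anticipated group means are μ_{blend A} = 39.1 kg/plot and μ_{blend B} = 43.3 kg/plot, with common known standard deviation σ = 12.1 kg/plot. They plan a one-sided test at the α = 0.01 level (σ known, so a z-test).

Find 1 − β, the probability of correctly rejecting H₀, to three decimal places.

Standardized effect: d = |μ_{blend A} − μ_{blend B}| / σ = |39.1 − 43.3| / 12.1 = 0.3471
Noncentrality parameter: λ = d·√(n/2) = 0.3471 × √(69/2) = 2.0388
Critical value for a one-sided test at α = 0.01: z_α = 2.326.
Power = Φ(λ − 2.326) = Φ(-0.288) = 0.3868.

Power ≈ 0.387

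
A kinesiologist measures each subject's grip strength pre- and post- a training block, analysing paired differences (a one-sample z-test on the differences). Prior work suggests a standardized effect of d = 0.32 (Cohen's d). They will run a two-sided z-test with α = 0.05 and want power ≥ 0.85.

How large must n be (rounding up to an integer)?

n = 88

For power 0.85 need Φ(δ − z_{0.025}) = 0.85, so δ = z_{0.025} + z_{0.15} = 1.960 + 1.036 = 2.996.
(For δ > 0 the lower-tail rejection region contributes negligibly to power, so the one-term inversion is standard.)
δ = d·√n ⇒ n = (δ/d)² = (2.996 / 0.32)² = 87.68.
Round up to the next whole unit.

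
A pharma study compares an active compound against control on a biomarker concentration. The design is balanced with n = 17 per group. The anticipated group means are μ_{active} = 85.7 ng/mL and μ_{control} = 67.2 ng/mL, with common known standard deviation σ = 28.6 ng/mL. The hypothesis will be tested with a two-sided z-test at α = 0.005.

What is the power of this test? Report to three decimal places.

Power ≈ 0.178

Standardized effect: d = |μ_{active} − μ_{control}| / σ = |85.7 − 67.2| / 28.6 = 0.6469
Noncentrality parameter: δ = d·√(n/2) = 0.6469 × √(17/2) = 1.8859
Two-sided α = 0.005 → critical value z_{0.0025} = 2.807.
Power = Φ(δ − 2.807) + Φ(−δ − 2.807) = Φ(-0.921) + Φ(-4.693) = 0.1785 + 0.0000 = 0.1785.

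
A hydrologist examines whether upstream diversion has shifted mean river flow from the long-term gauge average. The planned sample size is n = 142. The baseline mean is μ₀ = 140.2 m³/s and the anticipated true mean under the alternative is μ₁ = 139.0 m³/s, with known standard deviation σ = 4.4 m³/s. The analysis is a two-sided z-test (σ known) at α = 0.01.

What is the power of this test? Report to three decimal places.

Standardized effect: d = |μ₁ − μ₀| / σ = |139.0 − 140.2| / 4.4 = 0.2727
Noncentrality parameter: δ = d·√n = 0.2727 × √142 = 3.2499
Critical value for a two-sided test at α = 0.01: z_{α/2} = 2.576.
Power = Φ(δ − 2.576) + Φ(−δ − 2.576) = Φ(0.674) + Φ(-5.826) = 0.7499 + 0.0000 = 0.7499.

Power ≈ 0.750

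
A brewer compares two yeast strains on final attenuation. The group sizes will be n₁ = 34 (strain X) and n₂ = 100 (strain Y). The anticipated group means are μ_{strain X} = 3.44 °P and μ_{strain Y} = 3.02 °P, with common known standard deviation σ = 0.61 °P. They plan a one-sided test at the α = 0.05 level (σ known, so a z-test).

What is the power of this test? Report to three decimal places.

Standardized effect: d = |μ_{strain X} − μ_{strain Y}| / σ = |3.44 − 3.02| / 0.61 = 0.6885
Noncentrality parameter: δ = d / √(1/n₁ + 1/n₂) = 0.6885 / √(1/34 + 1/100) = 3.4682
One-sided α = 0.05 → critical value z_{0.05} = 1.645.
Power = Φ(δ − 1.645) = Φ(1.823) = 0.9659.

Power ≈ 0.966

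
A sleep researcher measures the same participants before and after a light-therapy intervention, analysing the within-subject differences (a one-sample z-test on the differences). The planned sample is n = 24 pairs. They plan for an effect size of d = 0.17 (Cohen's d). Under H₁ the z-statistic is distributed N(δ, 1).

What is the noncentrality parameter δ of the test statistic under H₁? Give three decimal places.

δ = d·√n = 0.17 × √24 = 0.8328

δ ≈ 0.833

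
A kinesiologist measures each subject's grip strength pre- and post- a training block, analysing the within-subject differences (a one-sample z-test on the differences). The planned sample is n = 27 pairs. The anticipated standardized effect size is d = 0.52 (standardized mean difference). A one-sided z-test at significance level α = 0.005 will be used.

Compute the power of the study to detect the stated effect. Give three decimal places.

Power ≈ 0.550

Noncentrality parameter: δ = d·√n = 0.52 × √27 = 2.7020
Critical value for a one-sided test at α = 0.005: z_α = 2.576.
Power = Φ(δ − 2.576) = Φ(0.126) = 0.5502.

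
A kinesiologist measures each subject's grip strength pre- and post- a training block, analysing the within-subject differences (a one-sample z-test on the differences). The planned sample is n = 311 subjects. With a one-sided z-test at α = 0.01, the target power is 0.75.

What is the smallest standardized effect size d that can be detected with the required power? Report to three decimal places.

Required noncentrality: δ = z_{0.01} + z_{0.25} = 2.326 + 0.674 = 3.001.
δ = d·√n ⇒ d = δ/√n = 3.001/√311 = 0.1702.

d ≈ 0.170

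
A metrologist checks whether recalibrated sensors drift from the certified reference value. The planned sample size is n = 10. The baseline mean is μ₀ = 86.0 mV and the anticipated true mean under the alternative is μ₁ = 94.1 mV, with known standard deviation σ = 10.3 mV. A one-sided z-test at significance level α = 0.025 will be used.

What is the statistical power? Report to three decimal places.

Standardized effect: d = |μ₁ − μ₀| / σ = |94.1 − 86.0| / 10.3 = 0.7864
Noncentrality parameter: δ = d·√n = 0.7864 × √10 = 2.4868
One-sided α = 0.025 → critical value z_{0.025} = 1.960.
Power = Φ(δ − 1.960) = Φ(0.527) = 0.7009.

Power ≈ 0.701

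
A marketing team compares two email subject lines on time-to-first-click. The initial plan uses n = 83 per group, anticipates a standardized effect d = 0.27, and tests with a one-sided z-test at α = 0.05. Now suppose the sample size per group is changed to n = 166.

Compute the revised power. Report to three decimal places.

With n = 166 per group: δ = d·√(n/2) = 0.27 × √(166/2) = 2.4598. Critical value z_{0.05} = 1.645.
Revised power = P(Z > 1.645 − δ) = Φ(0.815) = 0.7925.

Power ≈ 0.792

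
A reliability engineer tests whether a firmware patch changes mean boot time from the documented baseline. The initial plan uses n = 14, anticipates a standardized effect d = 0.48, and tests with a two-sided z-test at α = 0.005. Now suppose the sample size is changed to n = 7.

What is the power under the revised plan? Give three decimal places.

Power ≈ 0.062

With n = 7: δ = d·√n = 0.48 × √7 = 1.2700. Critical value z_{0.0025} = 2.807.
Revised power = Φ(δ − 2.807) + Φ(−δ − 2.807) = Φ(-1.537) + Φ(-4.077) = 0.0621 + 0.0000 = 0.0622.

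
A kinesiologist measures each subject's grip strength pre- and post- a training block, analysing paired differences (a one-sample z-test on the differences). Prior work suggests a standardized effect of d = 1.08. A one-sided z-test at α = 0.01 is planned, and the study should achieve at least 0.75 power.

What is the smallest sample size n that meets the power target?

n = 8

For power 0.75 need Φ(δ − z_{0.01}) = 0.75, so δ = z_{0.01} + z_{0.25} = 2.326 + 0.674 = 3.001.
δ = d·√n ⇒ n = (δ/d)² = (3.001 / 1.08)² = 7.72.
Round up to the next whole unit.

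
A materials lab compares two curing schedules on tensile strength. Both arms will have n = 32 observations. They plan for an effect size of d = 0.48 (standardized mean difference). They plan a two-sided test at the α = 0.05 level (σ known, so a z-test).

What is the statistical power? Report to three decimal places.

Noncentrality parameter: λ = d·√(n/2) = 0.48 × √(32/2) = 1.9200
Two-sided α = 0.05 → critical value z_{0.025} = 1.960.
Power = Φ(λ − 1.960) + Φ(−λ − 1.960) = Φ(-0.040) + Φ(-3.880) = 0.4841 + 0.0001 = 0.4841.

Power ≈ 0.484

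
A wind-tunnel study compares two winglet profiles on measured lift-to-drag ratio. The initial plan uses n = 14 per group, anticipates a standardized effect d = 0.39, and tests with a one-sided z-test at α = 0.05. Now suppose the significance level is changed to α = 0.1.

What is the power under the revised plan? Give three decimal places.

Power ≈ 0.401

δ = d·√(n/2) = 0.39 × √(14/2) = 1.0318 (unchanged). New critical value: z_{0.1} = 1.282.
Revised power = Φ(δ − 1.282) = Φ(-0.250) = 0.4014.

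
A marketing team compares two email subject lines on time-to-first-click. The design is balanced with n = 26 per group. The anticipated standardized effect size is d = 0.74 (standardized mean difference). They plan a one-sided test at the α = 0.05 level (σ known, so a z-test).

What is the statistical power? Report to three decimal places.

Power ≈ 0.847

Noncentrality parameter: δ = d·√(n/2) = 0.74 × √(26/2) = 2.6681
One-sided α = 0.05 → critical value z_{0.05} = 1.645.
Power = P(Z > 1.645 − δ) = Φ(1.023) = 0.8469.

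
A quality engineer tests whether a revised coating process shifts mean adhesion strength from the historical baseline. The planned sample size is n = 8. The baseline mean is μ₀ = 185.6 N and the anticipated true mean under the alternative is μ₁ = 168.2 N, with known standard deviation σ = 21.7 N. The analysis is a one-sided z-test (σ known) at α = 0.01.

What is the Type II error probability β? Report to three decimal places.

Standardized effect: d = |μ₁ − μ₀| / σ = |168.2 − 185.6| / 21.7 = 0.8018
Noncentrality parameter: δ = d·√n = 0.8018 × √8 = 2.2680
Critical value for a one-sided test at α = 0.01: z_α = 2.326.
Power = Φ(δ − 2.326) = Φ(-0.058) = 0.4767.
Type II error: β = 1 − power = 1 − 0.4767 = 0.5233.

β ≈ 0.523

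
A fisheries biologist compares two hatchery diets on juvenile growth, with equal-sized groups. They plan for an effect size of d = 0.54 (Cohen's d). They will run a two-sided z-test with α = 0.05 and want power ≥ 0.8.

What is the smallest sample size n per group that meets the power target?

For power 0.8 need Φ(δ − z_{0.025}) = 0.8, so δ = z_{0.025} + z_{0.20} = 1.960 + 0.842 = 2.802.
(For δ > 0 the lower-tail rejection region contributes negligibly to power, so the one-term inversion is standard.)
δ = d·√(n/2) ⇒ n = 2(δ/d)² = 2 × (2.802 / 0.54)² = 53.83.
Round up to the next whole unit.

n = 54 per group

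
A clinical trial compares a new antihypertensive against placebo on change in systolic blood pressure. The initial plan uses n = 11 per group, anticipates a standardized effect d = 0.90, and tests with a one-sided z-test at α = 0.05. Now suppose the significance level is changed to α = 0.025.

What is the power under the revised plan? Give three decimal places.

δ = d·√(n/2) = 0.90 × √(11/2) = 2.1107 (unchanged). New critical value: z_{0.025} = 1.960.
Revised power = P(Z > 1.960 − δ) = Φ(0.151) = 0.5599.

Power ≈ 0.560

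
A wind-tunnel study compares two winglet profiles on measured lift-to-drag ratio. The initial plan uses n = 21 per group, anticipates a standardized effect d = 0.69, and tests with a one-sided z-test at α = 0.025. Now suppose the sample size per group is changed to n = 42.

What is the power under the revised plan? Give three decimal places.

With n = 42 per group: δ = d·√(n/2) = 0.69 × √(42/2) = 3.1620. Critical value z_{0.025} = 1.960.
Revised power = P(Z > 1.960 − δ) = Φ(1.202) = 0.8853.

Power ≈ 0.885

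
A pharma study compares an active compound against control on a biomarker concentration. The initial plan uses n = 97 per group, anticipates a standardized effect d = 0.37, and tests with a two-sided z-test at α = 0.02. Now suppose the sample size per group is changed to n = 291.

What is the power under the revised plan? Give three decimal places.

With n = 291 per group: δ = d·√(n/2) = 0.37 × √(291/2) = 4.4631. Critical value z_{0.01} = 2.326.
Revised power = Φ(δ − 2.326) + Φ(−δ − 2.326) = Φ(2.137) + Φ(-6.789) = 0.9837 + 0.0000 = 0.9837.

Power ≈ 0.984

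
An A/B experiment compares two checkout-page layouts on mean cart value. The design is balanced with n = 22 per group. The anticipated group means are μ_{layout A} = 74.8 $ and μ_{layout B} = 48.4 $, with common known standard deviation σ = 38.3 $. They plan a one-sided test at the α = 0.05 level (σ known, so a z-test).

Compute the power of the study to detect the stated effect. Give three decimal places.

Standardized effect: d = |μ_{layout A} − μ_{layout B}| / σ = |74.8 − 48.4| / 38.3 = 0.6893
Noncentrality parameter: λ = d·√(n/2) = 0.6893 × √(22/2) = 2.2861
One-sided α = 0.05 → critical value z_{0.05} = 1.645.
Power = P(Z > 1.645 − λ) = Φ(0.641) = 0.7393.

Power ≈ 0.739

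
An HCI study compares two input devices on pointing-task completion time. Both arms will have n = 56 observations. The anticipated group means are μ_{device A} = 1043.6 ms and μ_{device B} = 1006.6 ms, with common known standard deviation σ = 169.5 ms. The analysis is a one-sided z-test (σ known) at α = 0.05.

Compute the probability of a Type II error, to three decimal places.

β ≈ 0.688

Standardized effect: d = |μ_{device A} − μ_{device B}| / σ = |1043.6 − 1006.6| / 169.5 = 0.2183
Noncentrality parameter: δ = d·√(n/2) = 0.2183 × √(56/2) = 1.1551
One-sided α = 0.05 → critical value z_{0.05} = 1.645.
Power = P(Z > 1.645 − δ) = Φ(-0.490) = 0.3121.
Type II error: β = 1 − power = 1 − 0.3121 = 0.6879.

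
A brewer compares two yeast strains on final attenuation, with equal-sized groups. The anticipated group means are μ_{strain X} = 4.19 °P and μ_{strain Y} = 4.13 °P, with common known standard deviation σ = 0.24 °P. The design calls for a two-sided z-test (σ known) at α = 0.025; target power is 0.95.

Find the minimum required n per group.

n = 484 per group

Standardized effect: d = |μ_{strain X} − μ_{strain Y}| / σ = |4.19 − 4.13| / 0.24 = 0.2500
For power 0.95 need Φ(δ − z_{0.0125}) = 0.95, so δ = z_{0.0125} + z_{0.05} = 2.241 + 1.645 = 3.886.
(For δ > 0 the lower-tail rejection region contributes negligibly to power, so the one-term inversion is standard.)
δ = d·√(n/2) ⇒ n = 2(δ/d)² = 2 × (3.886 / 0.2500)² = 483.30.
Rounding up, n = 484 per group.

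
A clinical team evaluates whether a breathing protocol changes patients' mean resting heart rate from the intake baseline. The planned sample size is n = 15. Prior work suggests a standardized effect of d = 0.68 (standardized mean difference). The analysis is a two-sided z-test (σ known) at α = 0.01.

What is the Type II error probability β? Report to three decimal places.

Noncentrality parameter: δ = d·√n = 0.68 × √15 = 2.6336
Two-sided α = 0.01 → critical value z_{0.005} = 2.576.
Power = Φ(δ − 2.576) + Φ(−δ − 2.576) = Φ(0.058) + Φ(-5.209) = 0.5230 + 0.0000 = 0.5230.
Type II error: β = 1 − power = 1 − 0.5230 = 0.4770.

β ≈ 0.477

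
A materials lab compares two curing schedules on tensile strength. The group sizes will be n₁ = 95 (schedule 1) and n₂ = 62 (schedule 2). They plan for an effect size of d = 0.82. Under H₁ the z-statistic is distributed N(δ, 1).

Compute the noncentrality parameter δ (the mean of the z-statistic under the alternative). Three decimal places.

δ ≈ 5.023

The noncentrality parameter scales effect size by the design's sample-size factor: δ = d / √(1/n₁ + 1/n₂) = 0.82 / √(1/95 + 1/62) = 5.0225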